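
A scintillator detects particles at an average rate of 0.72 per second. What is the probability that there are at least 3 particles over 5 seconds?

Over the interval, μ = 0.72 × 5 = 3.6 (5 seconds).
P(N ≥ 3) = 1 − P(N ≤ 2) = 1 − Σ_{j=0}^{2} e^(−μ) μ^j/j! ≈ 0.6973.

0.6973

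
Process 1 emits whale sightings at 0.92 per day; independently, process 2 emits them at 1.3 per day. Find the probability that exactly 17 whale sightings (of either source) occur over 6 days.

Independent Poisson processes superpose: combined rate λ = 0.92 + 1.3 = 2.22 per day.
Over the interval, μ = 2.22 × 6 = 13.32 (6 days).
P(N = 17) = e^(−13.32) · 13.32^17/17! ≈ 0.0604.

0.0604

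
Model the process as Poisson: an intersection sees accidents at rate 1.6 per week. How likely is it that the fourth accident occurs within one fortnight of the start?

0.3975

Over the interval, μ = 1.6 × 2 = 3.2 (a fortnight = 2 weeks).
The fourth arrival falls in the interval iff at least 4 events occur there: P(S_4 ≤ t) = P(N ≥ 4) = 1 − P(N ≤ 3) ≈ 0.3975.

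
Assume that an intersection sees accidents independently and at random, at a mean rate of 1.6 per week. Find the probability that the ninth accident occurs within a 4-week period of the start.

Over the interval, μ = 1.6 × 4 = 6.4 (a 4-week period = 4 weeks).
The ninth arrival falls in the interval iff at least 9 events occur there: P(S_9 ≤ t) = P(N ≥ 9) = 1 − P(N ≤ 8) ≈ 0.1967.

0.1967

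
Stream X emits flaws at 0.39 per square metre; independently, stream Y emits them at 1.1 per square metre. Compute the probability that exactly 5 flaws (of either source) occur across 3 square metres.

0.1702

Independent Poisson processes superpose: combined rate λ = 0.39 + 1.1 = 1.49 per square metre.
Over the interval, μ = 1.49 × 3 = 4.47 (3 square metres).
P(N = 5) = e^(−4.47) · 4.47^5/5! ≈ 0.1702.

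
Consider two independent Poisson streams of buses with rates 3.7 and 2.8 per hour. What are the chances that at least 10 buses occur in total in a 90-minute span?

Independent Poisson processes superpose: combined rate λ = 3.7 + 2.8 = 6.5 per hour.
Over the interval, μ = 6.5 × 1.5 = 9.75 (a 90-minute span = 1.5 hours).
P(N ≥ 10) = 1 − P(N ≤ 9) ≈ 0.5104.

0.5104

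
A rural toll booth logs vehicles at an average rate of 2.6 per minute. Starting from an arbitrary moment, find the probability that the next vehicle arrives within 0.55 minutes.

0.7607

Inter-arrival times are exponential with rate λ = 2.6 per minute.
P(T ≤ 0.55) = 1 − e^(−λt) = 1 − e^(−2.6 × 0.55) = 1 − e^(−1.43) ≈ 0.7607.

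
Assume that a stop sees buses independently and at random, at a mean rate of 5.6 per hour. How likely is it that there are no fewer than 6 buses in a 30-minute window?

Over the interval, μ = 5.6 × 0.5 = 2.8 (a 30-minute window = 0.5 hours).
P(N ≥ 6) = 1 − P(N ≤ 5) = 1 − Σ_{j=0}^{5} e^(−μ) μ^j/j! ≈ 0.0651.

0.0651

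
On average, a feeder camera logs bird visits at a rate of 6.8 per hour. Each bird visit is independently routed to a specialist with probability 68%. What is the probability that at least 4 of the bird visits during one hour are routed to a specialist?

Thinning: the bird visits that are routed to a specialist themselves form a Poisson process with rate 0.68 × 6.8 = 4.624 per hour.
So μ = 4.624.
P(N ≥ 4) = 1 − P(N ≤ 3) ≈ 0.6782.

0.6782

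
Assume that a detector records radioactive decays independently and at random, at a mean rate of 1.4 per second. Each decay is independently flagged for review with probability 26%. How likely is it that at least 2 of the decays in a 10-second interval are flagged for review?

Thinning: the decays that are flagged for review themselves form a Poisson process with rate 0.26 × 1.4 = 0.364 per second.
Over the interval, μ = 0.364 × 10 = 3.64 (a 10-second interval = 10 seconds).
P(N ≥ 2) = 1 − P(N ≤ 1) ≈ 0.8782.

0.8782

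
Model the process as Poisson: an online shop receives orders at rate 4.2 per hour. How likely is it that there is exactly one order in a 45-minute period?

0.1350

Over the interval, μ = 4.2 × 0.75 = 3.15 (a 45-minute period = 0.75 hours).
P(N = 1) = e^(−μ) μ^1/1! = e^(−3.15) · 3.15^1/1 ≈ 0.1350.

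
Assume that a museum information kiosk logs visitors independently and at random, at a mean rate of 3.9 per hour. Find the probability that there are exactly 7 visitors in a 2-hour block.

Over the interval, μ = 3.9 × 2 = 7.8 (a 2-hour block = 2 hours).
P(N = 7) = e^(−μ) μ^7/7! = e^(−7.8) · 7.8^7/5040 ≈ 0.1428.

0.1428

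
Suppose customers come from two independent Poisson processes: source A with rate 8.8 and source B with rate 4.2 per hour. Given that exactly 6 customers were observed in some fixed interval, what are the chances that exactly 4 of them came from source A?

0.3287

Given the total, each event is independently from source A with probability p = λ_A/(λ_A+λ_B) = 8.8/13 ≈ 0.6769.
So K ~ Binomial(6, 8.8/13): P(K = 4) = C(6,4) · (8.8/13)^4 · (4.2/13)^2 ≈ 0.3287.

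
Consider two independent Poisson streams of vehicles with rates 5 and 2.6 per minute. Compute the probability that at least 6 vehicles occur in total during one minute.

Independent Poisson processes superpose: combined rate λ = 5 + 2.6 = 7.6 per minute.
So μ = 7.6.
P(N ≥ 6) = 1 − P(N ≤ 5) ≈ 0.7693.

0.7693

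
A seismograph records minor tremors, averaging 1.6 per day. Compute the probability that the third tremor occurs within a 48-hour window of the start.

Over the interval, μ = 1.6 × 2 = 3.2 (a 48-hour window = 2 days).
The third arrival falls in the interval iff at least 3 events occur there: P(S_3 ≤ t) = P(N ≥ 3) = 1 − P(N ≤ 2) ≈ 0.6201.

0.6201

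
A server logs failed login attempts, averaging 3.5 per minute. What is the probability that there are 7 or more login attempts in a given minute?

0.0653

With mean μ = 3.5 per minute,
P(N ≥ 7) = 1 − P(N ≤ 6) = 1 − Σ_{j=0}^{6} e^(−μ) μ^j/j! ≈ 0.0653.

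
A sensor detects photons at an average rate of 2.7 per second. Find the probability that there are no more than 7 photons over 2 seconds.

0.8217

Over the interval, μ = 2.7 × 2 = 5.4 (2 seconds).
P(N ≤ 7) = Σ_{j=0}^{7} e^(−μ) μ^j/j! ≈ 0.8217.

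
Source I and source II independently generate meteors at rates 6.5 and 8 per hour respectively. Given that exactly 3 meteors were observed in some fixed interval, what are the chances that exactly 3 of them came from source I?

0.0901

Given the total, each event is independently from source I with probability p = λ_I/(λ_I+λ_II) = 6.5/14.5 ≈ 0.4483.
So K ~ Binomial(3, 6.5/14.5): P(K = 3) = C(3,3) · (6.5/14.5)^3 · (8/14.5)^0 ≈ 0.0901.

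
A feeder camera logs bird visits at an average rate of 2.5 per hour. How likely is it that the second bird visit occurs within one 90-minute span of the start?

Over the interval, μ = 2.5 × 1.5 = 3.75 (a 90-minute span = 1.5 hours).
The second arrival falls in the interval iff at least 2 events occur there: P(S_2 ≤ t) = P(N ≥ 2) = 1 − P(N ≤ 1) ≈ 0.8883.

0.8883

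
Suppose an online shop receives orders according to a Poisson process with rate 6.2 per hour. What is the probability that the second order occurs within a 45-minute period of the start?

Over the interval, μ = 6.2 × 0.75 = 4.65 (a 45-minute period = 0.75 hours).
The second arrival falls in the interval iff at least 2 events occur there: P(S_2 ≤ t) = P(N ≥ 2) = 1 − P(N ≤ 1) ≈ 0.9460.

0.9460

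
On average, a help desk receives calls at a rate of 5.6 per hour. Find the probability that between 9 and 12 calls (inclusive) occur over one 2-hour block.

Over the interval, μ = 5.6 × 2 = 11.2 (a 2-hour block = 2 hours).
P(9 ≤ N ≤ 12) = Σ_{j=9}^{12} e^(−11.2) · 11.2^j/j! ≈ 0.4519.

0.4519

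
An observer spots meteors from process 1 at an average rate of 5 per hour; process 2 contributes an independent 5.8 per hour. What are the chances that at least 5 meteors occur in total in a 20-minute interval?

0.2936

Independent Poisson processes superpose: combined rate λ = 5 + 5.8 = 10.8 per hour.
Over the interval, μ = 10.8 × 1/3 = 3.6 (a 20-minute interval = 1/3 hours).
P(N ≥ 5) = 1 − P(N ≤ 4) ≈ 0.2936.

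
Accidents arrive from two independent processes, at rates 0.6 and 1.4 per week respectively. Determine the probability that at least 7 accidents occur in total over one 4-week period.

Independent Poisson processes superpose: combined rate λ = 0.6 + 1.4 = 2 per week.
Over the interval, μ = 2 × 4 = 8 (a 4-week period = 4 weeks).
P(N ≥ 7) = 1 − P(N ≤ 6) ≈ 0.6866.

0.6866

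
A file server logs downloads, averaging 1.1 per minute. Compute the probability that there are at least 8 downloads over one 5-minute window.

0.1905

Over the interval, μ = 1.1 × 5 = 5.5 (a 5-minute window = 5 minutes).
P(N ≥ 8) = 1 − P(N ≤ 7) = 1 − Σ_{j=0}^{7} e^(−μ) μ^j/j! ≈ 0.1905.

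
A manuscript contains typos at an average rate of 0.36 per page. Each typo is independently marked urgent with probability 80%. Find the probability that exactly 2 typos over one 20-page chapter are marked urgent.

Thinning: the typos that are marked urgent themselves form a Poisson process with rate 0.8 × 0.36 = 0.288 per page.
Over the interval, μ = 0.288 × 20 = 5.76 (a 20-page chapter = 20 pages).
P(N = 2) = e^(−5.76) · 5.76^2/2! ≈ 0.0523.

0.0523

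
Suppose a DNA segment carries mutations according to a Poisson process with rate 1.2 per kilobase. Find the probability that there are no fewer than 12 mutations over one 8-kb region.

0.2588

Over the interval, μ = 1.2 × 8 = 9.6 (an 8-kb region = 8 kilobases).
P(N ≥ 12) = 1 − P(N ≤ 11) = 1 − Σ_{j=0}^{11} e^(−μ) μ^j/j! ≈ 0.2588.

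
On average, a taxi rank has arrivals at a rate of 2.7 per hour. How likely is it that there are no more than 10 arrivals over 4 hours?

Over the interval, μ = 2.7 × 4 = 10.8 (4 hours).
P(N ≤ 10) = Σ_{j=0}^{10} e^(−μ) μ^j/j! ≈ 0.4840.

0.4840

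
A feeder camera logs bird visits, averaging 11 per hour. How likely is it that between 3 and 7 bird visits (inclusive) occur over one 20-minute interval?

0.6752

Over the interval, μ = 11 × 1/3 ≈ 3.66667 (a 20-minute interval = 1/3 hours).
P(3 ≤ N ≤ 7) = Σ_{j=3}^{7} e^(−3.66667) · 3.66667^j/j! ≈ 0.6752.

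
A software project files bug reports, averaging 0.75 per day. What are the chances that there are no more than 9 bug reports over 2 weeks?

Over the interval, μ = 0.75 × 14 = 10.5 (2 weeks = 14 days).
P(N ≤ 9) = Σ_{j=0}^{9} e^(−μ) μ^j/j! ≈ 0.3971.

0.3971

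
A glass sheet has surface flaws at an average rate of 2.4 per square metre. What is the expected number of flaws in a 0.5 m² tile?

E[N] = λt = 2.4 × 0.5 = 1.2 (a 0.5 m² tile = 0.5 square metres).

1.2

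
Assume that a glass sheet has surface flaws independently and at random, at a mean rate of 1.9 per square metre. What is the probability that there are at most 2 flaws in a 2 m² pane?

0.2689

Over the interval, μ = 1.9 × 2 = 3.8 (a 2 m² pane = 2 square metres).
P(N ≤ 2) = Σ_{j=0}^{2} e^(−μ) μ^j/j! ≈ 0.2689.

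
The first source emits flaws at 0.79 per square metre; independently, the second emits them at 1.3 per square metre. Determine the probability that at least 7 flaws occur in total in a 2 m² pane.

0.1303

Independent Poisson processes superpose: combined rate λ = 0.79 + 1.3 = 2.09 per square metre.
Over the interval, μ = 2.09 × 2 = 4.18 (a 2 m² pane = 2 square metres).
P(N ≥ 7) = 1 − P(N ≤ 6) ≈ 0.1303.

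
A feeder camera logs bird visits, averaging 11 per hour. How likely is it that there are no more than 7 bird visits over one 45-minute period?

0.4186

Over the interval, μ = 11 × 0.75 = 8.25 (a 45-minute period = 0.75 hours).
P(N ≤ 7) = Σ_{j=0}^{7} e^(−μ) μ^j/j! ≈ 0.4186.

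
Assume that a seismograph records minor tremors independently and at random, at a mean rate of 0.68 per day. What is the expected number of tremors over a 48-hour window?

1.36

E[N] = λt = 0.68 × 2 = 1.36 (a 48-hour window = 2 days).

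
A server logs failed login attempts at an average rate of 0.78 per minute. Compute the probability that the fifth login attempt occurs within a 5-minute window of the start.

0.3516

Over the interval, μ = 0.78 × 5 = 3.9 (a 5-minute window = 5 minutes).
The fifth arrival falls in the interval iff at least 5 events occur there: P(S_5 ≤ t) = P(N ≥ 5) = 1 − P(N ≤ 4) ≈ 0.3516.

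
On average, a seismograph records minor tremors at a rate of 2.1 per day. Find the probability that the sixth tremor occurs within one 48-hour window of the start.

Over the interval, μ = 2.1 × 2 = 4.2 (a 48-hour window = 2 days).
The sixth arrival falls in the interval iff at least 6 events occur there: P(S_6 ≤ t) = P(N ≥ 6) = 1 − P(N ≤ 5) ≈ 0.2469.

0.2469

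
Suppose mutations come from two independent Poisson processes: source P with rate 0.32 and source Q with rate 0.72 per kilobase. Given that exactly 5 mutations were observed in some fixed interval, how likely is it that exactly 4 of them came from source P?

Given the total, each event is independently from source P with probability p = λ_P/(λ_P+λ_Q) = 0.32/1.04 ≈ 0.3077.
So K ~ Binomial(5, 0.32/1.04): P(K = 4) = C(5,4) · (0.32/1.04)^4 · (0.72/1.04)^1 ≈ 0.0310.

0.0310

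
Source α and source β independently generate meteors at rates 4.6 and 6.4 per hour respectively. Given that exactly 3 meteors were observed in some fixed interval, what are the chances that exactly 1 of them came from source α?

Given the total, each event is independently from source α with probability p = λ_α/(λ_α+λ_β) = 4.6/11 ≈ 0.4182.
So K ~ Binomial(3, 4.6/11): P(K = 1) = C(3,1) · (4.6/11)^1 · (6.4/11)^2 ≈ 0.4247.

0.4247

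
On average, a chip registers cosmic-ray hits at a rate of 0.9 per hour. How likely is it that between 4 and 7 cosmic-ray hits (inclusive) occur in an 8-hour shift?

0.4970

Over the interval, μ = 0.9 × 8 = 7.2 (an 8-hour shift = 8 hours).
P(4 ≤ N ≤ 7) = Σ_{j=4}^{7} e^(−7.2) · 7.2^j/j! ≈ 0.4970.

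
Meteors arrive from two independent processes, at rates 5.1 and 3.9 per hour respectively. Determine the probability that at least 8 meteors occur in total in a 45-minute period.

0.3641

Independent Poisson processes superpose: combined rate λ = 5.1 + 3.9 = 9 per hour.
Over the interval, μ = 9 × 0.75 = 6.75 (a 45-minute period = 0.75 hours).
P(N ≥ 8) = 1 − P(N ≤ 7) ≈ 0.3641.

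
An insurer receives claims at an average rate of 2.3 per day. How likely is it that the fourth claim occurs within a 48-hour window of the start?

Over the interval, μ = 2.3 × 2 = 4.6 (a 48-hour window = 2 days).
The fourth arrival falls in the interval iff at least 4 events occur there: P(S_4 ≤ t) = P(N ≥ 4) = 1 − P(N ≤ 3) ≈ 0.6743.

0.6743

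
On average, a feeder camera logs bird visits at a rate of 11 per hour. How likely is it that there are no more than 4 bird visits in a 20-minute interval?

0.6936

Over the interval, μ = 11 × 1/3 ≈ 3.66667 (a 20-minute interval = 1/3 hours).
P(N ≤ 4) = Σ_{j=0}^{4} e^(−μ) μ^j/j! ≈ 0.6936.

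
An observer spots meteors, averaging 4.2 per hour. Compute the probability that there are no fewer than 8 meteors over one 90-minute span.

0.2983

Over the interval, μ = 4.2 × 1.5 = 6.3 (a 90-minute span = 1.5 hours).
P(N ≥ 8) = 1 − P(N ≤ 7) = 1 − Σ_{j=0}^{7} e^(−μ) μ^j/j! ≈ 0.2983.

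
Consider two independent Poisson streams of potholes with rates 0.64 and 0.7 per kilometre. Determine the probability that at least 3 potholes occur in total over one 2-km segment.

Independent Poisson processes superpose: combined rate λ = 0.64 + 0.7 = 1.34 per kilometre.
Over the interval, μ = 1.34 × 2 = 2.68 (a 2-km segment = 2 kilometres).
P(N ≥ 3) = 1 − P(N ≤ 2) ≈ 0.5015.

0.5015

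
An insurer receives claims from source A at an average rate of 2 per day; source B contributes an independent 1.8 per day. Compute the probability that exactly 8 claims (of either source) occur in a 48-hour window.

0.1381

Independent Poisson processes superpose: combined rate λ = 2 + 1.8 = 3.8 per day.
Over the interval, μ = 3.8 × 2 = 7.6 (a 48-hour window = 2 days).
P(N = 8) = e^(−7.6) · 7.6^8/8! ≈ 0.1381.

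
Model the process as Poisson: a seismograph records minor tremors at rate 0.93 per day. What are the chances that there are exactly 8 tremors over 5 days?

0.0518

Over the interval, μ = 0.93 × 5 = 4.65 (5 days).
P(N = 8) = e^(−μ) μ^8/8! = e^(−4.65) · 4.65^8/40320 ≈ 0.0518.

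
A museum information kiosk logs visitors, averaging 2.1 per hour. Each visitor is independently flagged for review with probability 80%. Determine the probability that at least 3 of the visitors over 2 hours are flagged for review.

Thinning: the visitors that are flagged for review themselves form a Poisson process with rate 0.8 × 2.1 = 1.68 per hour.
Over the interval, μ = 1.68 × 2 = 3.36 (2 hours).
P(N ≥ 3) = 1 − P(N ≤ 2) ≈ 0.6525.

0.6525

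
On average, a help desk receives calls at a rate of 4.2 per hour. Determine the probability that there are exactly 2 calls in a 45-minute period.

Over the interval, μ = 4.2 × 0.75 = 3.15 (a 45-minute period = 0.75 hours).
P(N = 2) = e^(−μ) μ^2/2! = e^(−3.15) · 3.15^2/2 ≈ 0.2126.

0.2126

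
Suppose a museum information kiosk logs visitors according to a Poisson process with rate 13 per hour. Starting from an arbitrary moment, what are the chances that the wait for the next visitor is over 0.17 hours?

The wait for the next event is exponential with rate λ = 13 per hour.
P(T > 0.17) = e^(−λt) = e^(−13 × 0.17) = e^(−2.21) ≈ 0.1097.

0.1097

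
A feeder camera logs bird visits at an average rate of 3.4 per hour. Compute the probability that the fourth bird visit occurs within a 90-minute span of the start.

0.7487

Over the interval, μ = 3.4 × 1.5 = 5.1 (a 90-minute span = 1.5 hours).
The fourth arrival falls in the interval iff at least 4 events occur there: P(S_4 ≤ t) = P(N ≥ 4) = 1 − P(N ≤ 3) ≈ 0.7487.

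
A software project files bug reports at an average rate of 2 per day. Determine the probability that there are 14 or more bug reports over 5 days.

0.1355

Over the interval, μ = 2 × 5 = 10 (5 days).
P(N ≥ 14) = 1 − P(N ≤ 13) = 1 − Σ_{j=0}^{13} e^(−μ) μ^j/j! ≈ 0.1355.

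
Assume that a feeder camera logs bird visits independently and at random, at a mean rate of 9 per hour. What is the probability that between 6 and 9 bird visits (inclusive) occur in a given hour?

0.4717

With mean μ = 9 per hour,
P(6 ≤ N ≤ 9) = Σ_{j=6}^{9} e^(−9) · 9^j/j! ≈ 0.4717.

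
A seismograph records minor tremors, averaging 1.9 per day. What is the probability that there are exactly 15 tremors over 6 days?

Over the interval, μ = 1.9 × 6 = 11.4 (6 days).
P(N = 15) = e^(−μ) μ^15/15! = e^(−11.4) · 11.4^15/1307674368000 ≈ 0.0611.

0.0611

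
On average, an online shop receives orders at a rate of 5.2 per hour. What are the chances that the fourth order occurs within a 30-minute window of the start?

0.2640

Over the interval, μ = 5.2 × 0.5 = 2.6 (a 30-minute window = 0.5 hours).
The fourth arrival falls in the interval iff at least 4 events occur there: P(S_4 ≤ t) = P(N ≥ 4) = 1 − P(N ≤ 3) ≈ 0.2640.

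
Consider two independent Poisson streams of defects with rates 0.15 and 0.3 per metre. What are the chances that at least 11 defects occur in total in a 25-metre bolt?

Independent Poisson processes superpose: combined rate λ = 0.15 + 0.3 = 0.45 per metre.
Over the interval, μ = 0.45 × 25 = 11.25 (a 25-metre bolt = 25 metres).
P(N ≥ 11) = 1 − P(N ≤ 10) ≈ 0.5696.

0.5696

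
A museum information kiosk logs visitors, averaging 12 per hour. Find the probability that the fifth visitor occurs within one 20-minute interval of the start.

0.3712

Over the interval, μ = 12 × 1/3 = 4 (a 20-minute interval = 1/3 hours).
The fifth arrival falls in the interval iff at least 5 events occur there: P(S_5 ≤ t) = P(N ≥ 5) = 1 − P(N ≤ 4) ≈ 0.3712.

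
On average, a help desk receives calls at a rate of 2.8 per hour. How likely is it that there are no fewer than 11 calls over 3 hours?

Over the interval, μ = 2.8 × 3 = 8.4 (3 hours).
P(N ≥ 11) = 1 − P(N ≤ 10) = 1 − Σ_{j=0}^{10} e^(−μ) μ^j/j! ≈ 0.2257.

0.2257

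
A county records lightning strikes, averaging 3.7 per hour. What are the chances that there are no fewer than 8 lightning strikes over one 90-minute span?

Over the interval, μ = 3.7 × 1.5 = 5.55 (a 90-minute span = 1.5 hours).
P(N ≥ 8) = 1 − P(N ≤ 7) = 1 − Σ_{j=0}^{7} e^(−μ) μ^j/j! ≈ 0.1967.

0.1967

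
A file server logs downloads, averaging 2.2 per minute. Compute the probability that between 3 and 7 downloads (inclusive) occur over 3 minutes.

Over the interval, μ = 2.2 × 3 = 6.6 (3 minutes).
P(3 ≤ N ≤ 7) = Σ_{j=3}^{7} e^(−6.6) · 6.6^j/j! ≈ 0.6181.

0.6181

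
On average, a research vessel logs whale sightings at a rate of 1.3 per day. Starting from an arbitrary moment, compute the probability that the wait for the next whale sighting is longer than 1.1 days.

0.2393

The wait for the next event is exponential with rate λ = 1.3 per day.
P(T > 1.1) = e^(−λt) = e^(−1.3 × 1.1) = e^(−1.43) ≈ 0.2393.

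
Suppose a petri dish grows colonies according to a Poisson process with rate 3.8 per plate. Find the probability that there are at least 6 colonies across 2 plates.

0.7693

Over the interval, μ = 3.8 × 2 = 7.6 (2 plates).
P(N ≥ 6) = 1 − P(N ≤ 5) = 1 − Σ_{j=0}^{5} e^(−μ) μ^j/j! ≈ 0.7693.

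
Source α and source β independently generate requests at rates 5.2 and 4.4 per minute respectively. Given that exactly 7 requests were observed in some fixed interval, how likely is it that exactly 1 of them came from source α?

0.0351

Given the total, each event is independently from source α with probability p = λ_α/(λ_α+λ_β) = 5.2/9.6 ≈ 0.5417.
So K ~ Binomial(7, 5.2/9.6): P(K = 1) = C(7,1) · (5.2/9.6)^1 · (4.4/9.6)^6 ≈ 0.0351.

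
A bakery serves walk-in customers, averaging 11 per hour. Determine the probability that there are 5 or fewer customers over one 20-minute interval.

Over the interval, μ = 11 × 1/3 ≈ 3.66667 (a 20-minute interval = 1/3 hours).
P(N ≤ 5) = Σ_{j=0}^{5} e^(−μ) μ^j/j! ≈ 0.8348.

0.8348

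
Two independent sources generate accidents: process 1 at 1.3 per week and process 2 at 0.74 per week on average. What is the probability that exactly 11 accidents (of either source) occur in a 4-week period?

0.0765

Independent Poisson processes superpose: combined rate λ = 1.3 + 0.74 = 2.04 per week.
Over the interval, μ = 2.04 × 4 = 8.16 (a 4-week period = 4 weeks).
P(N = 11) = e^(−8.16) · 8.16^11/11! ≈ 0.0765.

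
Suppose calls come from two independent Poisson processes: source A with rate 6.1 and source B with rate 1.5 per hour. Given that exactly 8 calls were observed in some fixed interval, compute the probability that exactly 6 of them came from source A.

Given the total, each event is independently from source A with probability p = λ_A/(λ_A+λ_B) = 6.1/7.6 ≈ 0.8026.
So K ~ Binomial(8, 6.1/7.6): P(K = 6) = C(8,6) · (6.1/7.6)^6 · (1.5/7.6)^2 ≈ 0.2916.

0.2916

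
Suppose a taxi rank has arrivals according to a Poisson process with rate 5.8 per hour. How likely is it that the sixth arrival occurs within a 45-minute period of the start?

Over the interval, μ = 5.8 × 0.75 = 4.35 (a 45-minute period = 0.75 hours).
The sixth arrival falls in the interval iff at least 6 events occur there: P(S_6 ≤ t) = P(N ≥ 6) = 1 − P(N ≤ 5) ≈ 0.2717.

0.2717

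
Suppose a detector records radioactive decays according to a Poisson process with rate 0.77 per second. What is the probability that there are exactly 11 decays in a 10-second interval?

Over the interval, μ = 0.77 × 10 = 7.7 (a 10-second interval = 10 seconds).
P(N = 11) = e^(−μ) μ^11/11! = e^(−7.7) · 7.7^11/39916800 ≈ 0.0640.

0.0640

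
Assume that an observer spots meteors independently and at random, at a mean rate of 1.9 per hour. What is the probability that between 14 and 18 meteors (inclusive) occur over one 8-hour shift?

Over the interval, μ = 1.9 × 8 = 15.2 (an 8-hour shift = 8 hours).
P(14 ≤ N ≤ 18) = Σ_{j=14}^{18} e^(−15.2) · 15.2^j/j! ≈ 0.4607.

0.4607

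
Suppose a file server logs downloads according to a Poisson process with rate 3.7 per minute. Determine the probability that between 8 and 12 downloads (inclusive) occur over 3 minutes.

0.5409

Over the interval, μ = 3.7 × 3 = 11.1 (3 minutes).
P(8 ≤ N ≤ 12) = Σ_{j=8}^{12} e^(−11.1) · 11.1^j/j! ≈ 0.5409.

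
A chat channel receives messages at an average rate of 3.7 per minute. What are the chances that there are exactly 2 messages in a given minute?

0.1692

With mean μ = 3.7 per minute,
P(N = 2) = e^(−μ) μ^2/2! = e^(−3.7) · 3.7^2/2 ≈ 0.1692.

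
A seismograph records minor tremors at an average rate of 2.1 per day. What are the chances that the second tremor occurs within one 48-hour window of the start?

0.9220

Over the interval, μ = 2.1 × 2 = 4.2 (a 48-hour window = 2 days).
The second arrival falls in the interval iff at least 2 events occur there: P(S_2 ≤ t) = P(N ≥ 2) = 1 − P(N ≤ 1) ≈ 0.9220.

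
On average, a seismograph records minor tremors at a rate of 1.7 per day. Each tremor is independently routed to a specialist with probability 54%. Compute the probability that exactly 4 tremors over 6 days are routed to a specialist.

Thinning: the tremors that are routed to a specialist themselves form a Poisson process with rate 0.54 × 1.7 = 0.918 per day.
Over the interval, μ = 0.918 × 6 = 5.508 (6 days).
P(N = 4) = e^(−5.508) · 5.508^4/4! ≈ 0.1555.

0.1555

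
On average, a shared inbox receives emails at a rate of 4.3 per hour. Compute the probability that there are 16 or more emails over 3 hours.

0.2276

Over the interval, μ = 4.3 × 3 = 12.9 (3 hours).
P(N ≥ 16) = 1 − P(N ≤ 15) = 1 − Σ_{j=0}^{15} e^(−μ) μ^j/j! ≈ 0.2276.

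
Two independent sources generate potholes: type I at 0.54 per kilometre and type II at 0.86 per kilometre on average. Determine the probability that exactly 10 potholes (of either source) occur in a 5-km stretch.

0.0710

Independent Poisson processes superpose: combined rate λ = 0.54 + 0.86 = 1.4 per kilometre.
Over the interval, μ = 1.4 × 5 = 7 (a 5-km stretch = 5 kilometres).
P(N = 10) = e^(−7) · 7^10/10! ≈ 0.0710.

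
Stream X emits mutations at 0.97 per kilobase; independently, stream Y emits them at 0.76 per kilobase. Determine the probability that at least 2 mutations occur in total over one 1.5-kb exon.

Independent Poisson processes superpose: combined rate λ = 0.97 + 0.76 = 1.73 per kilobase.
Over the interval, μ = 1.73 × 1.5 = 2.595 (a 1.5-kb exon = 1.5 kilobases).
P(N ≥ 2) = 1 − P(N ≤ 1) ≈ 0.7316.

0.7316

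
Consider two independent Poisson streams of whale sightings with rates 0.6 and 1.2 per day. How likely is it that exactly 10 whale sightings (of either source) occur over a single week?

Independent Poisson processes superpose: combined rate λ = 0.6 + 1.2 = 1.8 per day.
Over the interval, μ = 1.8 × 7 = 12.6 (a week = 7 days).
P(N = 10) = e^(−12.6) · 12.6^10/10! ≈ 0.0937.

0.0937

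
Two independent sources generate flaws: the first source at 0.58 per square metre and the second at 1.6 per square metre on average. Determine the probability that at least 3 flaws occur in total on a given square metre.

0.3719

Independent Poisson processes superpose: combined rate λ = 0.58 + 1.6 = 2.18 per square metre.
So μ = 2.18.
P(N ≥ 3) = 1 − P(N ≤ 2) ≈ 0.3719.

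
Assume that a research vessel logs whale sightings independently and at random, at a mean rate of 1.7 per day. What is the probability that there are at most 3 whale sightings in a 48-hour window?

0.5584

Over the interval, μ = 1.7 × 2 = 3.4 (a 48-hour window = 2 days).
P(N ≤ 3) = Σ_{j=0}^{3} e^(−μ) μ^j/j! ≈ 0.5584.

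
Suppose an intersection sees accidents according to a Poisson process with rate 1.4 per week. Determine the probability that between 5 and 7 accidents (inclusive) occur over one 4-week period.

Over the interval, μ = 1.4 × 4 = 5.6 (a 4-week period = 4 weeks).
P(5 ≤ N ≤ 7) = Σ_{j=5}^{7} e^(−5.6) · 5.6^j/j! ≈ 0.4548.

0.4548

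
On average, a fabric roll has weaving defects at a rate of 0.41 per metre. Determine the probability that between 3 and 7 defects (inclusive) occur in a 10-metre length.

Over the interval, μ = 0.41 × 10 = 4.1 (a 10-metre length = 10 metres).
P(3 ≤ N ≤ 7) = Σ_{j=3}^{7} e^(−4.1) · 4.1^j/j! ≈ 0.7189.

0.7189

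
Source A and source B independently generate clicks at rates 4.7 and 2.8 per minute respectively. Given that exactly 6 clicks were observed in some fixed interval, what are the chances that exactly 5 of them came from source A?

0.2165

Given the total, each event is independently from source A with probability p = λ_A/(λ_A+λ_B) = 4.7/7.5 ≈ 0.6267.
So K ~ Binomial(6, 4.7/7.5): P(K = 5) = C(6,5) · (4.7/7.5)^5 · (2.8/7.5)^1 ≈ 0.2165.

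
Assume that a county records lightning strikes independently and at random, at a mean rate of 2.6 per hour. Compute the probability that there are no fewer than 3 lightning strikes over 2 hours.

Over the interval, μ = 2.6 × 2 = 5.2 (2 hours).
P(N ≥ 3) = 1 − P(N ≤ 2) = 1 − Σ_{j=0}^{2} e^(−μ) μ^j/j! ≈ 0.8912.

0.8912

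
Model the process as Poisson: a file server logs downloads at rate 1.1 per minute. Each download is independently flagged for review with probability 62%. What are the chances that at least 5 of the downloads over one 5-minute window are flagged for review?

Thinning: the downloads that are flagged for review themselves form a Poisson process with rate 0.62 × 1.1 = 0.682 per minute.
Over the interval, μ = 0.682 × 5 = 3.41 (a 5-minute window = 5 minutes).
P(N ≥ 5) = 1 − P(N ≤ 4) ≈ 0.2577.

0.2577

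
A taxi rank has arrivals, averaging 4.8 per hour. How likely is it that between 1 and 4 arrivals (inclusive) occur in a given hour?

0.4680

With mean μ = 4.8 per hour,
P(1 ≤ N ≤ 4) = Σ_{j=1}^{4} e^(−4.8) · 4.8^j/j! ≈ 0.4680.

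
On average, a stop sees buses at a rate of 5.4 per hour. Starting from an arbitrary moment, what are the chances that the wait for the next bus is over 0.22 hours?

0.3048

The wait for the next event is exponential with rate λ = 5.4 per hour.
P(T > 0.22) = e^(−λt) = e^(−5.4 × 0.22) = e^(−1.188) ≈ 0.3048.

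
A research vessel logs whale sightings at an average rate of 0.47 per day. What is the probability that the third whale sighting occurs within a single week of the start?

0.6386

Over the interval, μ = 0.47 × 7 = 3.29 (a week = 7 days).
The third arrival falls in the interval iff at least 3 events occur there: P(S_3 ≤ t) = P(N ≥ 3) = 1 − P(N ≤ 2) ≈ 0.6386.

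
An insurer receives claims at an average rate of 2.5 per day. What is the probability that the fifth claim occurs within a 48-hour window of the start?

Over the interval, μ = 2.5 × 2 = 5 (a 48-hour window = 2 days).
The fifth arrival falls in the interval iff at least 5 events occur there: P(S_5 ≤ t) = P(N ≥ 5) = 1 − P(N ≤ 4) ≈ 0.5595.

0.5595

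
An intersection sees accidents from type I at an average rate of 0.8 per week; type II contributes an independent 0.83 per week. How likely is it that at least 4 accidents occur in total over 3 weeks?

Independent Poisson processes superpose: combined rate λ = 0.8 + 0.83 = 1.63 per week.
Over the interval, μ = 1.63 × 3 = 4.89 (3 weeks).
P(N ≥ 4) = 1 − P(N ≤ 3) ≈ 0.7192.

0.7192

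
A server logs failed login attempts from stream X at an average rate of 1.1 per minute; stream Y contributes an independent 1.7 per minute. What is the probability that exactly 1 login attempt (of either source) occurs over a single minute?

Independent Poisson processes superpose: combined rate λ = 1.1 + 1.7 = 2.8 per minute.
So μ = 2.8.
P(N = 1) = e^(−2.8) · 2.8^1/1! ≈ 0.1703.

0.1703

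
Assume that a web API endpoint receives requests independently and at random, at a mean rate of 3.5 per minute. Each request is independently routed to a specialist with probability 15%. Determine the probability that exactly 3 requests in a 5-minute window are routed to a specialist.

Thinning: the requests that are routed to a specialist themselves form a Poisson process with rate 0.15 × 3.5 = 0.525 per minute.
Over the interval, μ = 0.525 × 5 = 2.625 (a 5-minute window = 5 minutes).
P(N = 3) = e^(−2.625) · 2.625^3/3! ≈ 0.2184.

0.2184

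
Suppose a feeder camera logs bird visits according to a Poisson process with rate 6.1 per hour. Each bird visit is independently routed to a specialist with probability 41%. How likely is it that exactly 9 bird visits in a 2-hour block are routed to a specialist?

0.0363

Thinning: the bird visits that are routed to a specialist themselves form a Poisson process with rate 0.41 × 6.1 = 2.501 per hour.
Over the interval, μ = 2.501 × 2 = 5.002 (a 2-hour block = 2 hours).
P(N = 9) = e^(−5.002) · 5.002^9/9! ≈ 0.0363.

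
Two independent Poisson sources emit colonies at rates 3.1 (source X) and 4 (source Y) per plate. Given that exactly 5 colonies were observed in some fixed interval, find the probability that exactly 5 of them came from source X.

Given the total, each event is independently from source X with probability p = λ_X/(λ_X+λ_Y) = 3.1/7.1 ≈ 0.4366.
So K ~ Binomial(5, 3.1/7.1): P(K = 5) = C(5,5) · (3.1/7.1)^5 · (4/7.1)^0 ≈ 0.0159.

0.0159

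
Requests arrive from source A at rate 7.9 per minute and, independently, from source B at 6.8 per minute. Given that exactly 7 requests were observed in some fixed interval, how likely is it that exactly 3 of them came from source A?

Given the total, each event is independently from source A with probability p = λ_A/(λ_A+λ_B) = 7.9/14.7 ≈ 0.5374.
So K ~ Binomial(7, 7.9/14.7): P(K = 3) = C(7,3) · (7.9/14.7)^3 · (6.8/14.7)^4 ≈ 0.2488.

0.2488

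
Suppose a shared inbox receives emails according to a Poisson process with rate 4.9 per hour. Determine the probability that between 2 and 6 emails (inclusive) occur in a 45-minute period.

0.8019

Over the interval, μ = 4.9 × 0.75 = 3.675 (a 45-minute period = 0.75 hours).
P(2 ≤ N ≤ 6) = Σ_{j=2}^{6} e^(−3.675) · 3.675^j/j! ≈ 0.8019.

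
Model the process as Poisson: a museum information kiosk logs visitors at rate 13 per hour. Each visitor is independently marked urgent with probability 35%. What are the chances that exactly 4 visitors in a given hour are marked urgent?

0.1887

Thinning: the visitors that are marked urgent themselves form a Poisson process with rate 0.35 × 13 = 4.55 per hour.
So μ = 4.55.
P(N = 4) = e^(−4.55) · 4.55^4/4! ≈ 0.1887.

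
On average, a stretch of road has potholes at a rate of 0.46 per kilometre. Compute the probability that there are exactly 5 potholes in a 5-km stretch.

Over the interval, μ = 0.46 × 5 = 2.3 (a 5-km stretch = 5 kilometres).
P(N = 5) = e^(−μ) μ^5/5! = e^(−2.3) · 2.3^5/120 ≈ 0.0538.

0.0538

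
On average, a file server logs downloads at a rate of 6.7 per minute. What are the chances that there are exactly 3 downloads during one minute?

0.0617

With mean μ = 6.7 per minute,
P(N = 3) = e^(−μ) μ^3/3! = e^(−6.7) · 6.7^3/6 ≈ 0.0617.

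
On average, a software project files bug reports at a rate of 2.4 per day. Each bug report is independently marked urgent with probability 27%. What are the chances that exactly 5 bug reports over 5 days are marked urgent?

Thinning: the bug reports that are marked urgent themselves form a Poisson process with rate 0.27 × 2.4 = 0.648 per day.
Over the interval, μ = 0.648 × 5 = 3.24 (5 days).
P(N = 5) = e^(−3.24) · 3.24^5/5! ≈ 0.1165.

0.1165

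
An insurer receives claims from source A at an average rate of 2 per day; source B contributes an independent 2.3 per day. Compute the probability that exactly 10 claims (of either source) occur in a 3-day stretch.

0.0878

Independent Poisson processes superpose: combined rate λ = 2 + 2.3 = 4.3 per day.
Over the interval, μ = 4.3 × 3 = 12.9 (a 3-day stretch = 3 days).
P(N = 10) = e^(−12.9) · 12.9^10/10! ≈ 0.0878.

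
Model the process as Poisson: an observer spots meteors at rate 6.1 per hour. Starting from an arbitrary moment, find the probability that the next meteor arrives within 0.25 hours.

0.7824

Inter-arrival times are exponential with rate λ = 6.1 per hour.
P(T ≤ 0.25) = 1 − e^(−λt) = 1 − e^(−6.1 × 0.25) = 1 − e^(−1.525) ≈ 0.7824.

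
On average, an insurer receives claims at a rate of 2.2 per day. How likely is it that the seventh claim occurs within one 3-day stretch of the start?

0.4892

Over the interval, μ = 2.2 × 3 = 6.6 (a 3-day stretch = 3 days).
The seventh arrival falls in the interval iff at least 7 events occur there: P(S_7 ≤ t) = P(N ≥ 7) = 1 − P(N ≤ 6) ≈ 0.4892.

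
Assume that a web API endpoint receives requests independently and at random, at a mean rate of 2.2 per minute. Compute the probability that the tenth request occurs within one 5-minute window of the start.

0.6595

Over the interval, μ = 2.2 × 5 = 11 (a 5-minute window = 5 minutes).
The tenth arrival falls in the interval iff at least 10 events occur there: P(S_10 ≤ t) = P(N ≥ 10) = 1 − P(N ≤ 9) ≈ 0.6595.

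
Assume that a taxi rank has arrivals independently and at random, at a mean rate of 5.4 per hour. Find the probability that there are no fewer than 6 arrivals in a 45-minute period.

0.2227

Over the interval, μ = 5.4 × 0.75 = 4.05 (a 45-minute period = 0.75 hours).
P(N ≥ 6) = 1 − P(N ≤ 5) = 1 − Σ_{j=0}^{5} e^(−μ) μ^j/j! ≈ 0.2227.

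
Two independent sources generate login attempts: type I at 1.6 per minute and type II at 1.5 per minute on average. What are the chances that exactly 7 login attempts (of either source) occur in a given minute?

0.0246

Independent Poisson processes superpose: combined rate λ = 1.6 + 1.5 = 3.1 per minute.
So μ = 3.1.
P(N = 7) = e^(−3.1) · 3.1^7/7! ≈ 0.0246.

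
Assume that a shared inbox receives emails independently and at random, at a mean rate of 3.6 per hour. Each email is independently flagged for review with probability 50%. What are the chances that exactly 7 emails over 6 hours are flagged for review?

Thinning: the emails that are flagged for review themselves form a Poisson process with rate 0.5 × 3.6 = 1.8 per hour.
Over the interval, μ = 1.8 × 6 = 10.8 (6 hours).
P(N = 7) = e^(−10.8) · 10.8^7/7! ≈ 0.0694.

0.0694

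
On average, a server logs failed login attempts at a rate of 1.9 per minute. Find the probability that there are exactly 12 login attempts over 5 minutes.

Over the interval, μ = 1.9 × 5 = 9.5 (5 minutes).
P(N = 12) = e^(−μ) μ^12/12! = e^(−9.5) · 9.5^12/479001600 ≈ 0.0844.

0.0844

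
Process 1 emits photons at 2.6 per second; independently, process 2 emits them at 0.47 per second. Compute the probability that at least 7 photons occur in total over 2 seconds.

Independent Poisson processes superpose: combined rate λ = 2.6 + 0.47 = 3.07 per second.
Over the interval, μ = 3.07 × 2 = 6.14 (2 seconds).
P(N ≥ 7) = 1 − P(N ≤ 6) ≈ 0.4162.

0.4162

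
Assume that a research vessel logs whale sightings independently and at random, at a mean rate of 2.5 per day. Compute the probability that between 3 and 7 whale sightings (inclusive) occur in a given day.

0.4519

With mean μ = 2.5 per day,
P(3 ≤ N ≤ 7) = Σ_{j=3}^{7} e^(−2.5) · 2.5^j/j! ≈ 0.4519.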